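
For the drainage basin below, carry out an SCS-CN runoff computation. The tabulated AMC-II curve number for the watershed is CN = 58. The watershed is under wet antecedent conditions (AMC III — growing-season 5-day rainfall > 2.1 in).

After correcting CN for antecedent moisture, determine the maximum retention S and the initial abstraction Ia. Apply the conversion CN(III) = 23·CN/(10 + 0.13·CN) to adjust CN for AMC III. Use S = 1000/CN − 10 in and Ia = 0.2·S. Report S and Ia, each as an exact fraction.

Wet (AMC III): CN(III) = 23·58/(10 + 0.13·58) = 1334/(877/50) = 66700/877 ≈ 76.055
Max retention: S = 1000/(66700/877) − 10 = 2100/667 in (≈ 3.148 in)
Initial abstraction Ia = S/5 = (2100/667)/5 = 420/667 ≈ 0.630 in

S = 2100/667 in ≈ 3.148 in; Ia = 420/667 in ≈ 0.630 in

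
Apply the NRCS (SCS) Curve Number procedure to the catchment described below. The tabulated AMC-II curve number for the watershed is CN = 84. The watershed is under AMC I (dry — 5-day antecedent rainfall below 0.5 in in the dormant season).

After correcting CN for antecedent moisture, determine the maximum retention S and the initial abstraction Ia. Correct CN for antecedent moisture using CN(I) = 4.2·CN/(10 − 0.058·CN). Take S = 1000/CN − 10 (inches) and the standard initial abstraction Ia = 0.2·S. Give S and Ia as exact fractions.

CN(I) from CN(II)=84: (4.2·84)/(10 − 0.058·84) = 44100/641 ≈ 68.799
S = 1000/(44100/641) − 10 = 2000/441 in ≈ 4.535 in
Ia = 0.2·(2000/441) = 400/441 in ≈ 0.907 in

S = 2000/441 in ≈ 4.535 in; Ia = 400/441 in ≈ 0.907 in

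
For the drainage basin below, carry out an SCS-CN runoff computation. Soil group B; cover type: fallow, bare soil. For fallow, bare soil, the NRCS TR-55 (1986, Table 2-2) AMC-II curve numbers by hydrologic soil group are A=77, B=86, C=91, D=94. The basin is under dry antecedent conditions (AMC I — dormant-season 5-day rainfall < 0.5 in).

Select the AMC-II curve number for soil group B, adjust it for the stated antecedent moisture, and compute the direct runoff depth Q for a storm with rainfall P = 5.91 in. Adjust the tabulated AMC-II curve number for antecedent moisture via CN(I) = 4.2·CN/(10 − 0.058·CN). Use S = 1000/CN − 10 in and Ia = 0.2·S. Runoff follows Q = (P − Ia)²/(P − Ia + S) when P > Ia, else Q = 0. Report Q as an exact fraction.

Q = 4387605121/1499483100 in ≈ 2.926 in

NRCS table: fallow, bare soil, soil group B → CN(II) = 86
Adjust CN=86 to AMC I: 4.2·86/(10 − 0.058·86) → (1806/5) ÷ (1253/250) = 12900/179 ≈ 72.067
S = 1000/(12900/179) − 10 = 500/129 in ≈ 3.876 in
Ia = 0.2S: 0.2·3.876 = 0.775 in (exactly 100/129)
Excess rainfall: 5.910 − 0.775 = 5.135 in; P > Ia so Q > 0
Q: (66239/12900)² ÷ (116239/12900) = 4387605121/1499483100 in (≈ 2.926 in)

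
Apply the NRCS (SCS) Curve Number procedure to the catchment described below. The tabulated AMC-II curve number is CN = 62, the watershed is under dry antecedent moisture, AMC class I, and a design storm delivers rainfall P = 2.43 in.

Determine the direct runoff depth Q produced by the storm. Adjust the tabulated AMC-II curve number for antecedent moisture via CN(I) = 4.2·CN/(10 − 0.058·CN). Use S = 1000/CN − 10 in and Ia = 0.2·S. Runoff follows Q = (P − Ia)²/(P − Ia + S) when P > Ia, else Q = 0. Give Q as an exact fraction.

Dry (AMC I): CN(I) = 4.2·62/(10 − 0.058·62) = (1302/5)/(1601/250) = 65100/1601 ≈ 40.662
Retention S: 1000/CN − 10 with CN=40.662 → S = 9500/651 ≈ 14.593 in
Ia = 0.2S: 0.2·14.593 = 2.919 in (exactly 1900/651)
P = 2.430 ≤ Ia = 2.919 in: entire storm abstracted, Q = 0.

Q = 0 in ≈ 0.000 in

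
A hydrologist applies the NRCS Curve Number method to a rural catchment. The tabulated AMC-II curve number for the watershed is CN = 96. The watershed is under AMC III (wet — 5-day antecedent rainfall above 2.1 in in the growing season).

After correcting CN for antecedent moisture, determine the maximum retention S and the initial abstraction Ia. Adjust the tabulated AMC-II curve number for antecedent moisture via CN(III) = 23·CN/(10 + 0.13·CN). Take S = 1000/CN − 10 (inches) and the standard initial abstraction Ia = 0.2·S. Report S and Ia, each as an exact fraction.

S = 25/138 in ≈ 0.181 in; Ia = 5/138 in ≈ 0.036 in

Adjust CN=96 to AMC III: 23·96/(10 + 0.13·96) → 2208 ÷ (562/25) = 27600/281 ≈ 98.221
Max retention: S = 1000/(27600/281) − 10 = 25/138 in (≈ 0.181 in)
Initial abstraction Ia = S/5 = (25/138)/5 = 5/138 ≈ 0.036 in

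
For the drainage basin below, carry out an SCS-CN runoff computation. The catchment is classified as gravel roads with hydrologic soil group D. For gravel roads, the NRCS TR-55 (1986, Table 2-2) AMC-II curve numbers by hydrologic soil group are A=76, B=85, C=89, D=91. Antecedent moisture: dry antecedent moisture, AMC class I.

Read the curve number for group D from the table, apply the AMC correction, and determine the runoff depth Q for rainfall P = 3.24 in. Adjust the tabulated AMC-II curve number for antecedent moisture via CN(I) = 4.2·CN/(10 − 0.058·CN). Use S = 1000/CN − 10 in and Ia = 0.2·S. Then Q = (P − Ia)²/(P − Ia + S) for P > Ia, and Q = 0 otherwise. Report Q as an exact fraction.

Q = 648181803/433144075 in ≈ 1.496 in

NRCS table: gravel roads, soil group D → CN(II) = 91
Adjust CN=91 to AMC I: 4.2·91/(10 − 0.058·91) → (1911/5) ÷ (2361/500) = 63700/787 ≈ 80.940
Max retention: S = 1000/(63700/787) − 10 = 1500/637 in (≈ 2.355 in)
Ia = 0.2·(1500/637) = 300/637 in ≈ 0.471 in
P − Ia = 3.240 − 0.471 = 44097/15925 ≈ 2.769 in (> 0, runoff occurs)
Runoff Q = (P−Ia)²/(P−Ia+S) = (2.769)²/(2.769+2.355) = 648181803/433144075 ≈ 1.496 in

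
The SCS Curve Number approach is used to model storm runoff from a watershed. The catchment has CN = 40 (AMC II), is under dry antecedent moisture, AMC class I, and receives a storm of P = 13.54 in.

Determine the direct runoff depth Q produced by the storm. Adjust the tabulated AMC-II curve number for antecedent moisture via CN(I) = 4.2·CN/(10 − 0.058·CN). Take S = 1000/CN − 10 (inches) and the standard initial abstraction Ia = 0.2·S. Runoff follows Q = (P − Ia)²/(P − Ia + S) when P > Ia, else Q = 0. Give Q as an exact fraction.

Dry (AMC I): CN(I) = 4.2·40/(10 − 0.058·40) = 168/(192/25) = 175/8 ≈ 21.875
S = 1000/(175/8) − 10 = 250/7 in ≈ 35.714 in
Ia = 0.2·(250/7) = 50/7 in ≈ 7.143 in
Excess rainfall: 13.540 − 7.143 = 6.397 in; P > Ia so Q > 0
Q = (2239/350)²/((2239/350) + 250/7) = (5013121/122500)/(14739/350) = 5013121/5158650 in ≈ 0.972 in

Q = 5013121/5158650 in ≈ 0.972 in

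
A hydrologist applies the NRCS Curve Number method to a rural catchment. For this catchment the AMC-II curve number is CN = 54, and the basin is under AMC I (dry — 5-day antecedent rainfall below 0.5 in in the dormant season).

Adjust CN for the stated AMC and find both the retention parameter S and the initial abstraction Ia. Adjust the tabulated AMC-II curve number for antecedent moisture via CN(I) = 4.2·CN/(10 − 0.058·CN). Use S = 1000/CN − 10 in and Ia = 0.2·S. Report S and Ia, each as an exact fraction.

CN(I) from CN(II)=54: (4.2·54)/(10 − 0.058·54) = 56700/1717 ≈ 33.023
Max retention: S = 1000/(56700/1717) − 10 = 11500/567 in (≈ 20.282 in)
Ia = 0.2S: 0.2·20.282 = 4.056 in (exactly 2300/567)

S = 11500/567 in ≈ 20.282 in; Ia = 2300/567 in ≈ 4.056 in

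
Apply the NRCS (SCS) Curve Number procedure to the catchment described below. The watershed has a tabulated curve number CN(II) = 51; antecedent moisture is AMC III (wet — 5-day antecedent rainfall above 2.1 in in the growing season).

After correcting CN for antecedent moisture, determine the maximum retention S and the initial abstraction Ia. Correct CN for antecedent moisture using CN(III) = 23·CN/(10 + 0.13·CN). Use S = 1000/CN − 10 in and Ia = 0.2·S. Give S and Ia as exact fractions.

S = 4900/1173 in ≈ 4.177 in; Ia = 980/1173 in ≈ 0.835 in

Adjust CN=51 to AMC III: 23·51/(10 + 0.13·51) → 1173 ÷ (1663/100) = 117300/1663 ≈ 70.535
Max retention: S = 1000/(117300/1663) − 10 = 4900/1173 in (≈ 4.177 in)
Ia = 0.2·(4900/1173) = 980/1173 in ≈ 0.835 in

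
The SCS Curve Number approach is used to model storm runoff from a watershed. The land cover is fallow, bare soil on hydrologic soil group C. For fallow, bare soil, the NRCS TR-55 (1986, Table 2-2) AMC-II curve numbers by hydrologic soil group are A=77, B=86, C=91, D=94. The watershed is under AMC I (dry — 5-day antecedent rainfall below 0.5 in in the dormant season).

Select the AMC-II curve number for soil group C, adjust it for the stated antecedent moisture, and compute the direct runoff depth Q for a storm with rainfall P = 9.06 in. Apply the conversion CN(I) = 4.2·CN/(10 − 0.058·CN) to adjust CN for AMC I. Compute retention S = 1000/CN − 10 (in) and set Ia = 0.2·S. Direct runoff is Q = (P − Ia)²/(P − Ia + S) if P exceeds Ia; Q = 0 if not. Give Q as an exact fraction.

NRCS table: fallow, bare soil, soil group C → CN(II) = 91
CN(I) from CN(II)=91: (4.2·91)/(10 − 0.058·91) = 63700/787 ≈ 80.940
S = 1000/(63700/787) − 10 = 1500/637 in ≈ 2.355 in
Ia = 0.2·(1500/637) = 300/637 in ≈ 0.471 in
Excess rainfall: 9.060 − 0.471 = 8.589 in; P > Ia so Q > 0
Q: (273561/31850)² ÷ (348561/31850) = 8315068969/1233518650 in (≈ 6.741 in)

Q = 8315068969/1233518650 in ≈ 6.741 in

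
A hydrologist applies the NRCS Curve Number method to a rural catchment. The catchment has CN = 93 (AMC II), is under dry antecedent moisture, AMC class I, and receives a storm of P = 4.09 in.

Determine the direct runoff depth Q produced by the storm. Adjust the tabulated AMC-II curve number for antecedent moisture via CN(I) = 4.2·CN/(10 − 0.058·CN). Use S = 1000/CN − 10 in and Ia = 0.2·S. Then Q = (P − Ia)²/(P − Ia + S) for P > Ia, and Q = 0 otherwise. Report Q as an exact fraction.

Q = 10839100321/4299696900 in ≈ 2.521 in

CN(I) from CN(II)=93: (4.2·93)/(10 − 0.058·93) = 27900/329 ≈ 84.802
Max retention: S = 1000/(27900/329) − 10 = 500/279 in (≈ 1.792 in)
Ia = 0.2·(500/279) = 100/279 in ≈ 0.358 in
P − Ia = 4.090 − 0.358 = 104111/27900 ≈ 3.732 in (> 0, runoff occurs)
Q = (104111/27900)²/((104111/27900) + 500/279) = (10839100321/778410000)/(154111/27900) = 10839100321/4299696900 in ≈ 2.521 in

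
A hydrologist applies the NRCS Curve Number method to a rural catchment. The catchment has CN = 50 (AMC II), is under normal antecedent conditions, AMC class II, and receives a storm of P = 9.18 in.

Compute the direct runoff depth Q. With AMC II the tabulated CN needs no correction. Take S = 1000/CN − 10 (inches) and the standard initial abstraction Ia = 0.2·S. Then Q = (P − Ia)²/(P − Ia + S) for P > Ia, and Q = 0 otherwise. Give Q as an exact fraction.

CN(II) = 50; AMC II needs no correction.
Retention S: 1000/CN − 10 with CN=50.000 → S = 10 ≈ 10.000 in
Initial abstraction Ia = S/5 = 10/5 = 2 ≈ 2.000 in
Excess rainfall: 9.180 − 2.000 = 7.180 in; P > Ia so Q > 0
Q = (359/50)²/((359/50) + 10) = (128881/2500)/(859/50) = 128881/42950 in ≈ 3.001 in

Q = 128881/42950 in ≈ 3.001 in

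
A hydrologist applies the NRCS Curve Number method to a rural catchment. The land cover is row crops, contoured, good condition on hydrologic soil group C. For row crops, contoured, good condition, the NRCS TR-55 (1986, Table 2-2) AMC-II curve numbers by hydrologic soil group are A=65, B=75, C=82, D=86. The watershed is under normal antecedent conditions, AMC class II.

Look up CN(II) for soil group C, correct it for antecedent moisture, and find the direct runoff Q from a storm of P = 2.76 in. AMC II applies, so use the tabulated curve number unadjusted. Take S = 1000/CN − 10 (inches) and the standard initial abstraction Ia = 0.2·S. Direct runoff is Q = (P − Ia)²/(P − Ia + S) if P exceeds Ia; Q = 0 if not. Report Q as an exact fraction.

NRCS table: row crops, contoured, good condition, soil group C → CN(II) = 82
CN(II) = 82; AMC II needs no correction.
S = 1000/82 − 10 = 90/41 in ≈ 2.195 in
Ia = 0.2S: 0.2·2.195 = 0.439 in (exactly 18/41)
Excess rainfall: 2.760 − 0.439 = 2.321 in; P > Ia so Q > 0
Q: (2379/1025)² ÷ (4629/1025) = 1886547/1581575 in (≈ 1.193 in)

Q = 1886547/1581575 in ≈ 1.193 in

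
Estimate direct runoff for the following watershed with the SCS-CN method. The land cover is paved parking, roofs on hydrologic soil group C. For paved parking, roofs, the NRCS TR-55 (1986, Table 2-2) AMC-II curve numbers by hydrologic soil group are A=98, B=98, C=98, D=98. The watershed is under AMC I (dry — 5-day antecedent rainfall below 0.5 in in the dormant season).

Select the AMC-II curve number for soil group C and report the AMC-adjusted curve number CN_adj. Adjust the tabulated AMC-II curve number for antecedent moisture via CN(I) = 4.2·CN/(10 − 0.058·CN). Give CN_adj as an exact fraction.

CN_adj = 102900/1079 ≈ 95.366

NRCS table: paved parking, roofs, soil group C → CN(II) = 98
Adjust CN=98 to AMC I: 4.2·98/(10 − 0.058·98) → (2058/5) ÷ (1079/250) = 102900/1079 ≈ 95.366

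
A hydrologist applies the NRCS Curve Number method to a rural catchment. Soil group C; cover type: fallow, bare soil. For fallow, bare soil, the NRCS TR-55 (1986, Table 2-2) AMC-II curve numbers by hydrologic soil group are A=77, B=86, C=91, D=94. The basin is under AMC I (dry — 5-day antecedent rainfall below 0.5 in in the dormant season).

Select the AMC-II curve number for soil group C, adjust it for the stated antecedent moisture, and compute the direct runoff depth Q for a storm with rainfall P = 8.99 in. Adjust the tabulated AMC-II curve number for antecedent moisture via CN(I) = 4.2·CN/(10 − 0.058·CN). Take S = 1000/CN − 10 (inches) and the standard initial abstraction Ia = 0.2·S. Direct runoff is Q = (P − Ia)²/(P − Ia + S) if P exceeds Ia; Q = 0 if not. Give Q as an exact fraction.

NRCS table: fallow, bare soil, soil group C → CN(II) = 91
CN(I) from CN(II)=91: (4.2·91)/(10 − 0.058·91) = 63700/787 ≈ 80.940
Max retention: S = 1000/(63700/787) − 10 = 1500/637 in (≈ 2.355 in)
Ia = 0.2S: 0.2·2.355 = 0.471 in (exactly 300/637)
Excess rainfall: 8.990 − 0.471 = 8.519 in; P > Ia so Q > 0
Runoff Q = (P−Ia)²/(P−Ia+S) = (8.519)²/(8.519+2.355) = 294483131569/44122633100 ≈ 6.674 in

Q = 294483131569/44122633100 in ≈ 6.674 in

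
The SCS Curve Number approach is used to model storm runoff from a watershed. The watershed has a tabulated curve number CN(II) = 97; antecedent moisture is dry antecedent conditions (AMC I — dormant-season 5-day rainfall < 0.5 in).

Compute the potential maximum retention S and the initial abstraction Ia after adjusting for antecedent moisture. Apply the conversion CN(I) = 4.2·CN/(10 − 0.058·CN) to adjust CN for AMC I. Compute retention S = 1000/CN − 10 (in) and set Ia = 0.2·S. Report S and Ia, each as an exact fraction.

Adjust CN=97 to AMC I: 4.2·97/(10 − 0.058·97) → (2037/5) ÷ (2187/500) = 67900/729 ≈ 93.141
S = 1000/(67900/729) − 10 = 500/679 in ≈ 0.736 in
Ia = 0.2·(500/679) = 100/679 in ≈ 0.147 in

S = 500/679 in ≈ 0.736 in; Ia = 100/679 in ≈ 0.147 in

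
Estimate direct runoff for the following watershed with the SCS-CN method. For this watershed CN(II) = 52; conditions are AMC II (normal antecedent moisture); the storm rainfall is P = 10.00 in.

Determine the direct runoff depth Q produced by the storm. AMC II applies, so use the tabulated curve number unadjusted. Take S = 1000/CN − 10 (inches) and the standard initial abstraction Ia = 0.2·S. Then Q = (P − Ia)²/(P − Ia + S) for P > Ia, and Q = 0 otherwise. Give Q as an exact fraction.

Q = 5618/1469 in ≈ 3.824 in

Average conditions: CN = 52 (no AMC adjustment).
Max retention: S = 1000/52 − 10 = 120/13 in (≈ 9.231 in)
Ia = 0.2S: 0.2·9.231 = 1.846 in (exactly 24/13)
P − Ia = 10.000 − 1.846 = 106/13 ≈ 8.154 in (> 0, runoff occurs)
Q: (106/13)² ÷ (226/13) = 5618/1469 in (≈ 3.824 in)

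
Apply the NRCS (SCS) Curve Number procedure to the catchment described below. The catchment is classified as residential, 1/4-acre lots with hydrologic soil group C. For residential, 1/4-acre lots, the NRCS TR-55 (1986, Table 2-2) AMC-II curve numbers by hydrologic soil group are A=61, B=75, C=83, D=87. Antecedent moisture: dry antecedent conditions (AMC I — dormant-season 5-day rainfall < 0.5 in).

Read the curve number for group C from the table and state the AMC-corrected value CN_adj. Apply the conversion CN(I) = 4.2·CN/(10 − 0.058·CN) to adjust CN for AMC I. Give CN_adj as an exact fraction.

NRCS table: residential, 1/4-acre lots, soil group C → CN(II) = 83
CN(I) from CN(II)=83: (4.2·83)/(10 − 0.058·83) = 174300/2593 ≈ 67.219

CN_adj = 174300/2593 ≈ 67.219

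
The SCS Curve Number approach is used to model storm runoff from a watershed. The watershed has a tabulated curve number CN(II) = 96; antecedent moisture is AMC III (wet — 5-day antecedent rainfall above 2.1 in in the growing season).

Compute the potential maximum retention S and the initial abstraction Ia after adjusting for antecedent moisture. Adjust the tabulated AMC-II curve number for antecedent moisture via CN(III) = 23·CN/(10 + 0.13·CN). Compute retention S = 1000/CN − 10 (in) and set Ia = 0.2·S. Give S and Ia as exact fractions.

Adjust CN=96 to AMC III: 23·96/(10 + 0.13·96) → 2208 ÷ (562/25) = 27600/281 ≈ 98.221
Retention S: 1000/CN − 10 with CN=98.221 → S = 25/138 ≈ 0.181 in
Initial abstraction Ia = S/5 = (25/138)/5 = 5/138 ≈ 0.036 in

S = 25/138 in ≈ 0.181 in; Ia = 5/138 in ≈ 0.036 in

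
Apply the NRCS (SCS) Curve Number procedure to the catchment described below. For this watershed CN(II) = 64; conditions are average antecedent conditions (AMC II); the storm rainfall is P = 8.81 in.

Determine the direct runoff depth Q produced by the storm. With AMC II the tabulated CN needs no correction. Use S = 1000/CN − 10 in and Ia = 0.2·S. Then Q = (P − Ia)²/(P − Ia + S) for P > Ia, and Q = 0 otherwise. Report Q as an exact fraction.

Q = 2362369/532400 in ≈ 4.437 in

AMC II — tabulated CN = 64 applies directly.
S = 1000/64 − 10 = 45/8 in ≈ 5.625 in
Initial abstraction Ia = S/5 = (45/8)/5 = 9/8 ≈ 1.125 in
Excess rainfall: 8.810 − 1.125 = 7.685 in; P > Ia so Q > 0
Q = (1537/200)²/((1537/200) + 45/8) = (2362369/40000)/(1331/100) = 2362369/532400 in ≈ 4.437 in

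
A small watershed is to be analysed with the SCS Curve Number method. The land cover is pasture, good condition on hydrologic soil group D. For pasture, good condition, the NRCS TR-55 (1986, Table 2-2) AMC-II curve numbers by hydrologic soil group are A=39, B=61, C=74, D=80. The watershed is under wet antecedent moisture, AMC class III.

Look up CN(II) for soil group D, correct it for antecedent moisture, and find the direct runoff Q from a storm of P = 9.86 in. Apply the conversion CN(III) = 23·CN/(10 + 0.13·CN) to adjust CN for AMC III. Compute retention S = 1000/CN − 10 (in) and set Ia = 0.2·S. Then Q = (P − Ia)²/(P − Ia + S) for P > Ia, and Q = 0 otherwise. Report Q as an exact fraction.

Q = 122965921/14189850 in ≈ 8.666 in

NRCS table: pasture, good condition, soil group D → CN(II) = 80
CN(III) from CN(II)=80: (23·80)/(10 + 0.13·80) = 4600/51 ≈ 90.196
S = 1000/(4600/51) − 10 = 25/23 in ≈ 1.087 in
Ia = 0.2S: 0.2·1.087 = 0.217 in (exactly 5/23)
Since P=9.860 > Ia=0.217: effective rainfall P−Ia = 11089/1150 in
Q = (11089/1150)²/((11089/1150) + 25/23) = (122965921/1322500)/(12339/1150) = 122965921/14189850 in ≈ 8.666 in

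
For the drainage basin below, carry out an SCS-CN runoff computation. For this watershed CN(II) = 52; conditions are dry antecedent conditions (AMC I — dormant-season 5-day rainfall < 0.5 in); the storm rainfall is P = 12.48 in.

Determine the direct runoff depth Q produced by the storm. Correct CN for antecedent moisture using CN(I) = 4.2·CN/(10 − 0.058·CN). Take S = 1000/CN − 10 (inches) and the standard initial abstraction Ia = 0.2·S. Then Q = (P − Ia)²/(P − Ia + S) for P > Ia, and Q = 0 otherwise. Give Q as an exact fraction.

Q = 42283208/19448975 in ≈ 2.174 in

Adjust CN=52 to AMC I: 4.2·52/(10 − 0.058·52) → (1092/5) ÷ (873/125) = 9100/291 ≈ 31.271
Retention S: 1000/CN − 10 with CN=31.271 → S = 2000/91 ≈ 21.978 in
Ia = 0.2·(2000/91) = 400/91 in ≈ 4.396 in
Excess rainfall: 12.480 − 4.396 = 8.084 in; P > Ia so Q > 0
Q = (18392/2275)²/((18392/2275) + 2000/91) = (338265664/5175625)/(68392/2275) = 42283208/19448975 in ≈ 2.174 in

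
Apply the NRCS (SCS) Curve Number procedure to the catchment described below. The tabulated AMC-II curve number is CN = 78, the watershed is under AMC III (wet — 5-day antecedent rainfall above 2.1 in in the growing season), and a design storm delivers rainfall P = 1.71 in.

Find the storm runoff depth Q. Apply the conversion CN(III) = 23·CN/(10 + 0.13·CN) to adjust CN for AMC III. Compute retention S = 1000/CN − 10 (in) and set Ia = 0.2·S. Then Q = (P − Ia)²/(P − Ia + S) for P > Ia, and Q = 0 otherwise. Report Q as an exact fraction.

CN(III) from CN(II)=78: (23·78)/(10 + 0.13·78) = 89700/1007 ≈ 89.076
Retention S: 1000/CN − 10 with CN=89.076 → S = 1100/897 ≈ 1.226 in
Initial abstraction Ia = S/5 = (1100/897)/5 = 220/897 ≈ 0.245 in
Since P=1.710 > Ia=0.245: effective rainfall P−Ia = 131387/89700 in
Q = (131387/89700)²/((131387/89700) + 1100/897) = (17262543769/8046090000)/(241387/89700) = 17262543769/21652413900 in ≈ 0.797 in

Q = 17262543769/21652413900 in ≈ 0.797 in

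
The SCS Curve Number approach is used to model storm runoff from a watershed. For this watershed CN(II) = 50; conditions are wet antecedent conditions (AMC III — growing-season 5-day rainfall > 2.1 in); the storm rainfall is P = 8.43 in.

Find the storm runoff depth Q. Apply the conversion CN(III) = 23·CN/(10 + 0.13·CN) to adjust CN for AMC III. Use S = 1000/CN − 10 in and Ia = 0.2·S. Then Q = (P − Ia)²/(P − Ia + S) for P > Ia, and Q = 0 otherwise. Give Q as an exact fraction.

Q = 302377321/62994700 in ≈ 4.800 in

Adjust CN=50 to AMC III: 23·50/(10 + 0.13·50) → 1150 ÷ (33/2) = 2300/33 ≈ 69.697
Max retention: S = 1000/(2300/33) − 10 = 100/23 in (≈ 4.348 in)
Initial abstraction Ia = S/5 = (100/23)/5 = 20/23 ≈ 0.870 in
Excess rainfall: 8.430 − 0.870 = 7.560 in; P > Ia so Q > 0
Q = (17389/2300)²/((17389/2300) + 100/23) = (302377321/5290000)/(27389/2300) = 302377321/62994700 in ≈ 4.800 in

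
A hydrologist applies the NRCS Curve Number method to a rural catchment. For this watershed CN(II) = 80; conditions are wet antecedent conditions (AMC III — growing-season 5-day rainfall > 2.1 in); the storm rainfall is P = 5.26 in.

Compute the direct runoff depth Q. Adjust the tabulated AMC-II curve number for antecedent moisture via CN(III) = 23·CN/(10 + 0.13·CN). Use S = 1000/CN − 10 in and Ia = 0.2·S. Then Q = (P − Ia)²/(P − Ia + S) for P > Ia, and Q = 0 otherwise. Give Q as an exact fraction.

Wet (AMC III): CN(III) = 23·80/(10 + 0.13·80) = 1840/(102/5) = 4600/51 ≈ 90.196
Retention S: 1000/CN − 10 with CN=90.196 → S = 25/23 ≈ 1.087 in
Ia = 0.2·(25/23) = 5/23 in ≈ 0.217 in
Since P=5.260 > Ia=0.217: effective rainfall P−Ia = 5799/1150 in
Runoff Q = (P−Ia)²/(P−Ia+S) = (5.043)²/(5.043+1.087) = 33628401/8106350 ≈ 4.148 in

Q = 33628401/8106350 in ≈ 4.148 in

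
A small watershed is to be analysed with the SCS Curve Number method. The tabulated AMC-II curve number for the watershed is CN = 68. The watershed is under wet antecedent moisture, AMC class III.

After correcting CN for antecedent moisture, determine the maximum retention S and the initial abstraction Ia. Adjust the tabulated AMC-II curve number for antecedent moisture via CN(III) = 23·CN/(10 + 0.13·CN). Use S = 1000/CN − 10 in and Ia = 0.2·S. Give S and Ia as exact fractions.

S = 800/391 in ≈ 2.046 in; Ia = 160/391 in ≈ 0.409 in

CN(III) from CN(II)=68: (23·68)/(10 + 0.13·68) = 39100/471 ≈ 83.015
S = 1000/(39100/471) − 10 = 800/391 in ≈ 2.046 in
Initial abstraction Ia = S/5 = (800/391)/5 = 160/391 ≈ 0.409 in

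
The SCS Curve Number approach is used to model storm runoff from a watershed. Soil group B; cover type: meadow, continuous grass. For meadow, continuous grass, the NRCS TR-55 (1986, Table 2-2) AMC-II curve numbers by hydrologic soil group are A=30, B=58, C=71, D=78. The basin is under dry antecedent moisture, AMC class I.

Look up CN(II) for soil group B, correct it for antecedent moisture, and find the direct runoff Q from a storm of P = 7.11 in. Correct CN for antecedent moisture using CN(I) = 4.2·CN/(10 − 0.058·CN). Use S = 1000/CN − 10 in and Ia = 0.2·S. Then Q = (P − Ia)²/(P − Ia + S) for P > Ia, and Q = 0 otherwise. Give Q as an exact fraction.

Q = 112763161/175795100 in ≈ 0.641 in

NRCS table: meadow, continuous grass, soil group B → CN(II) = 58
Adjust CN=58 to AMC I: 4.2·58/(10 − 0.058·58) → (1218/5) ÷ (1659/250) = 2900/79 ≈ 36.709
S = 1000/(2900/79) − 10 = 500/29 in ≈ 17.241 in
Initial abstraction Ia = S/5 = (500/29)/5 = 100/29 ≈ 3.448 in
Excess rainfall: 7.110 − 3.448 = 3.662 in; P > Ia so Q > 0
Q: (10619/2900)² ÷ (60619/2900) = 112763161/175795100 in (≈ 0.641 in)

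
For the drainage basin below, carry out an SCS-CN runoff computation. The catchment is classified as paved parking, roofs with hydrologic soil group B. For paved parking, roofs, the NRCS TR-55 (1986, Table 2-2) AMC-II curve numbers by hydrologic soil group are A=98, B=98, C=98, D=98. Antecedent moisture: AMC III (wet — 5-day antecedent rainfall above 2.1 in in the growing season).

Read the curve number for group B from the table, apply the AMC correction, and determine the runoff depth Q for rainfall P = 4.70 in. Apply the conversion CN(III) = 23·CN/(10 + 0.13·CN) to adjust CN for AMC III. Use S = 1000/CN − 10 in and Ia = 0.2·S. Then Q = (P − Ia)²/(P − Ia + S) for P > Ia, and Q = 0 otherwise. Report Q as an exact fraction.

NRCS table: paved parking, roofs, soil group B → CN(II) = 98
CN(III) from CN(II)=98: (23·98)/(10 + 0.13·98) = 112700/1137 ≈ 99.120
S = 1000/(112700/1137) − 10 = 100/1127 in ≈ 0.089 in
Initial abstraction Ia = S/5 = (100/1127)/5 = 20/1127 ≈ 0.018 in
P − Ia = 4.700 − 0.018 = 52769/11270 ≈ 4.682 in (> 0, runoff occurs)
Q = (52769/11270)²/((52769/11270) + 100/1127) = (2784567361/127012900)/(53769/11270) = 2784567361/605976630 in ≈ 4.595 in

Q = 2784567361/605976630 in ≈ 4.595 in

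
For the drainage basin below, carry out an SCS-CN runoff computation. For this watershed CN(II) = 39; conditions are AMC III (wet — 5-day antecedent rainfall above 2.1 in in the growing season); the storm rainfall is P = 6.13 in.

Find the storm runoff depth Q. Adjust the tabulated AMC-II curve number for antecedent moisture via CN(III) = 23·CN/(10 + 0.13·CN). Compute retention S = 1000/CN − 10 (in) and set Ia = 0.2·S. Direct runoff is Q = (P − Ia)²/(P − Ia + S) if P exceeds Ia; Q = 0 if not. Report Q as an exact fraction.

Adjust CN=39 to AMC III: 23·39/(10 + 0.13·39) → 897 ÷ (1507/100) = 89700/1507 ≈ 59.522
Retention S: 1000/CN − 10 with CN=59.522 → S = 6100/897 ≈ 6.800 in
Ia = 0.2S: 0.2·6.800 = 1.360 in (exactly 1220/897)
Excess rainfall: 6.130 − 1.360 = 4.770 in; P > Ia so Q > 0
Runoff Q = (P−Ia)²/(P−Ia+S) = (4.770)²/(4.770+6.800) = 183065035321/93096131700 ≈ 1.966 in

Q = 183065035321/93096131700 in ≈ 1.966 in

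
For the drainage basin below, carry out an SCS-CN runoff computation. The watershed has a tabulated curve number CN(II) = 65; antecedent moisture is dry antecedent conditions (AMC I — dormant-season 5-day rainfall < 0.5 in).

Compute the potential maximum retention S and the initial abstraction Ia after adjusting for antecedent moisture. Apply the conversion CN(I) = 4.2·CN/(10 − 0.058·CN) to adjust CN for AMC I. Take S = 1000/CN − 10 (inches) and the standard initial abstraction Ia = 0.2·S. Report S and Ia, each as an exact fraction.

S = 500/39 in ≈ 12.821 in; Ia = 100/39 in ≈ 2.564 in

CN(I) from CN(II)=65: (4.2·65)/(10 − 0.058·65) = 3900/89 ≈ 43.820
Max retention: S = 1000/(3900/89) − 10 = 500/39 in (≈ 12.821 in)
Initial abstraction Ia = S/5 = (500/39)/5 = 100/39 ≈ 2.564 in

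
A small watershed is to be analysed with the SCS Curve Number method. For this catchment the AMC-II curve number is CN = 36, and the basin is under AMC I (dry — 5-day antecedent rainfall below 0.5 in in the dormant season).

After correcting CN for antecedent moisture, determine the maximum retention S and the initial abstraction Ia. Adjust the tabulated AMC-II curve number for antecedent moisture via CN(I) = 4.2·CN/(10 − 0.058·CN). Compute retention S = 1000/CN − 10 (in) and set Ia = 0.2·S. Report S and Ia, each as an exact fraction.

Dry (AMC I): CN(I) = 4.2·36/(10 − 0.058·36) = (756/5)/(989/125) = 18900/989 ≈ 19.110
Retention S: 1000/CN − 10 with CN=19.110 → S = 8000/189 ≈ 42.328 in
Ia = 0.2S: 0.2·42.328 = 8.466 in (exactly 1600/189)

S = 8000/189 in ≈ 42.328 in; Ia = 1600/189 in ≈ 8.466 in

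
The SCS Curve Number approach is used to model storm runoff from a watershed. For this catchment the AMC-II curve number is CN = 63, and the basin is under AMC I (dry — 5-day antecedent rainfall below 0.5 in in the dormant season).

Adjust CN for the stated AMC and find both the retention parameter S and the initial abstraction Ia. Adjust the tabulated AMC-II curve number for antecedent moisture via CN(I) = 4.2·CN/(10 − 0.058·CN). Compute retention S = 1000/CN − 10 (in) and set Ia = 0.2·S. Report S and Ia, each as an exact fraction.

S = 18500/1323 in ≈ 13.983 in; Ia = 3700/1323 in ≈ 2.797 in

Dry (AMC I): CN(I) = 4.2·63/(10 − 0.058·63) = (1323/5)/(3173/500) = 132300/3173 ≈ 41.696
S = 1000/(132300/3173) − 10 = 18500/1323 in ≈ 13.983 in
Ia = 0.2S: 0.2·13.983 = 2.797 in (exactly 3700/1323)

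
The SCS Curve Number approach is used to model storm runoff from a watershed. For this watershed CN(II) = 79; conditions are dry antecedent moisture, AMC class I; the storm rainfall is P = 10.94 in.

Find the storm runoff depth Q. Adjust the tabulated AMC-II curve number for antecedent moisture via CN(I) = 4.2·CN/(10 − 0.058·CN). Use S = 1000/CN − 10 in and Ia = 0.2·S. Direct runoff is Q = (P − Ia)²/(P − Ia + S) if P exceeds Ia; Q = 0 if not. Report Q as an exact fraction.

Q = 1460233369/249691350 in ≈ 5.848 in

CN(I) from CN(II)=79: (4.2·79)/(10 − 0.058·79) = 7900/129 ≈ 61.240
Max retention: S = 1000/(7900/129) − 10 = 500/79 in (≈ 6.329 in)
Ia = 0.2S: 0.2·6.329 = 1.266 in (exactly 100/79)
Excess rainfall: 10.940 − 1.266 = 9.674 in; P > Ia so Q > 0
Runoff Q = (P−Ia)²/(P−Ia+S) = (9.674)²/(9.674+6.329) = 1460233369/249691350 ≈ 5.848 in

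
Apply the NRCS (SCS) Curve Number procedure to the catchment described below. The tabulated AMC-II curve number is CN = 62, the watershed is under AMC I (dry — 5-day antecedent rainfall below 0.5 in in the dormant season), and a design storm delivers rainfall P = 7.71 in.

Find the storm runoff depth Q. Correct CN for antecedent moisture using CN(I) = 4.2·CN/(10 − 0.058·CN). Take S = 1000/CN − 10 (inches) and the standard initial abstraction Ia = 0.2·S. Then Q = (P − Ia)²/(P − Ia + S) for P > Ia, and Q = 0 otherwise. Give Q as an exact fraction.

Dry (AMC I): CN(I) = 4.2·62/(10 − 0.058·62) = (1302/5)/(1601/250) = 65100/1601 ≈ 40.662
S = 1000/(65100/1601) − 10 = 9500/651 in ≈ 14.593 in
Ia = 0.2S: 0.2·14.593 = 2.919 in (exactly 1900/651)
Since P=7.710 > Ia=2.919: effective rainfall P−Ia = 311921/65100 in
Q: (311921/65100)² ÷ (1261921/65100) = 97294710241/82151057100 in (≈ 1.184 in)

Q = 97294710241/82151057100 in ≈ 1.184 in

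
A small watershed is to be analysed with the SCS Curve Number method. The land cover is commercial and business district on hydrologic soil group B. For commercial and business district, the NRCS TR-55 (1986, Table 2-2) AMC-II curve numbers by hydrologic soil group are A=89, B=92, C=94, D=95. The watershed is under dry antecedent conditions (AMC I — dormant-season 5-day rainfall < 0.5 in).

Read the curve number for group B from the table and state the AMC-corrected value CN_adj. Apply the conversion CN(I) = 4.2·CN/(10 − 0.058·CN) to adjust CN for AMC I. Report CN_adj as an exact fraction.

CN_adj = 48300/583 ≈ 82.847

NRCS table: commercial and business district, soil group B → CN(II) = 92
Adjust CN=92 to AMC I: 4.2·92/(10 − 0.058·92) → (1932/5) ÷ (583/125) = 48300/583 ≈ 82.847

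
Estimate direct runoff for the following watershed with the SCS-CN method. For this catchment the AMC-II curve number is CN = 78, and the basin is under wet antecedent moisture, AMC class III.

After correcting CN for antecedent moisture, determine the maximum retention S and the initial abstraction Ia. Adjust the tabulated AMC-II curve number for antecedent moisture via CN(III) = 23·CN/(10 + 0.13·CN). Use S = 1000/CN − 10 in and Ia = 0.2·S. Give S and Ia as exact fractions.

Adjust CN=78 to AMC III: 23·78/(10 + 0.13·78) → 1794 ÷ (1007/50) = 89700/1007 ≈ 89.076
Retention S: 1000/CN − 10 with CN=89.076 → S = 1100/897 ≈ 1.226 in
Initial abstraction Ia = S/5 = (1100/897)/5 = 220/897 ≈ 0.245 in

S = 1100/897 in ≈ 1.226 in; Ia = 220/897 in ≈ 0.245 in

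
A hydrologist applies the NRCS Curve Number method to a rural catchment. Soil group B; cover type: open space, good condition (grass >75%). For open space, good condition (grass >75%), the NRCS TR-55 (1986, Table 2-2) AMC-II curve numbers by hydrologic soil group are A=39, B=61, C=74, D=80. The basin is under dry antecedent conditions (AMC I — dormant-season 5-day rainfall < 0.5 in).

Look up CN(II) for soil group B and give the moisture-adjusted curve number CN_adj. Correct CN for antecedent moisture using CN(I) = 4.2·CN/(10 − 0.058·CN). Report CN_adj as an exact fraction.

NRCS table: open space, good condition (grass >75%), soil group B → CN(II) = 61
Adjust CN=61 to AMC I: 4.2·61/(10 − 0.058·61) → (1281/5) ÷ (3231/500) = 42700/1077 ≈ 39.647

CN_adj = 42700/1077 ≈ 39.647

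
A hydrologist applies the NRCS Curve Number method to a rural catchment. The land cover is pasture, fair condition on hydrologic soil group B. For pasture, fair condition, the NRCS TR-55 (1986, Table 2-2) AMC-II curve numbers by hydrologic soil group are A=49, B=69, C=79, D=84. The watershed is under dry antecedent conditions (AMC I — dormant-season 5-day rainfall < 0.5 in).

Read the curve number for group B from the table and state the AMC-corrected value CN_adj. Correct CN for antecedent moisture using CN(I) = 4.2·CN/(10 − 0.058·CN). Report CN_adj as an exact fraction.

NRCS table: pasture, fair condition, soil group B → CN(II) = 69
CN(I) from CN(II)=69: (4.2·69)/(10 − 0.058·69) = 144900/2999 ≈ 48.316

CN_adj = 144900/2999 ≈ 48.316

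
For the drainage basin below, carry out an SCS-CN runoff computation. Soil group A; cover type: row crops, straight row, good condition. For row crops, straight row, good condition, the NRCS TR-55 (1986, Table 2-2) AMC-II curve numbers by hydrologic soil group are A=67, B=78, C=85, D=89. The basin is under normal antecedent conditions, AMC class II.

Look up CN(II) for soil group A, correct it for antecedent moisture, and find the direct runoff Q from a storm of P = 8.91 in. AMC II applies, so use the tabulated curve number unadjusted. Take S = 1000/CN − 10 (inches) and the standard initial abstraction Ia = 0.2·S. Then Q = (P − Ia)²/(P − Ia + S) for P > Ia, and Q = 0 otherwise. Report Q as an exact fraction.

NRCS table: row crops, straight row, good condition, soil group A → CN(II) = 67
CN(II) = 67; AMC II needs no correction.
S = 1000/67 − 10 = 330/67 in ≈ 4.925 in
Ia = 0.2·(330/67) = 66/67 in ≈ 0.985 in
Since P=8.910 > Ia=0.985: effective rainfall P−Ia = 53097/6700 in
Runoff Q = (P−Ia)²/(P−Ia+S) = (7.925)²/(7.925+4.925) = 85433073/17480300 ≈ 4.887 in

Q = 85433073/17480300 in ≈ 4.887 in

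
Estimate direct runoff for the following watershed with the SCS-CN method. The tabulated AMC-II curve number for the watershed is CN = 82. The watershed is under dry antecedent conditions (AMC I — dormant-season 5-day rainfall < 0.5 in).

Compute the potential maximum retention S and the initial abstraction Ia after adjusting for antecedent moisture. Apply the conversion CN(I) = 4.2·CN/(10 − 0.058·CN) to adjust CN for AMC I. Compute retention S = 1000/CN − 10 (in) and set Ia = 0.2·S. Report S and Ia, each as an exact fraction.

CN(I) from CN(II)=82: (4.2·82)/(10 − 0.058·82) = 28700/437 ≈ 65.675
S = 1000/(28700/437) − 10 = 1500/287 in ≈ 5.226 in
Ia = 0.2·(1500/287) = 300/287 in ≈ 1.045 in

S = 1500/287 in ≈ 5.226 in; Ia = 300/287 in ≈ 1.045 in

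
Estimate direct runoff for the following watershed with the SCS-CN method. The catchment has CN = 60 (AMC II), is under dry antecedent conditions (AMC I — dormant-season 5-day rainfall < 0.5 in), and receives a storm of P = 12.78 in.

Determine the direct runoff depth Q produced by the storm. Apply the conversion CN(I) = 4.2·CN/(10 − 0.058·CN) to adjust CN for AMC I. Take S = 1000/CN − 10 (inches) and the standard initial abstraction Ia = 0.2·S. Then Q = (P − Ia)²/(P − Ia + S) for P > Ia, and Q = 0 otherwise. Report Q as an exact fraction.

Q = 915486049/252809550 in ≈ 3.621 in

Adjust CN=60 to AMC I: 4.2·60/(10 − 0.058·60) → 252 ÷ (163/25) = 6300/163 ≈ 38.650
Max retention: S = 1000/(6300/163) − 10 = 1000/63 in (≈ 15.873 in)
Initial abstraction Ia = S/5 = (1000/63)/5 = 200/63 ≈ 3.175 in
Excess rainfall: 12.780 − 3.175 = 9.605 in; P > Ia so Q > 0
Runoff Q = (P−Ia)²/(P−Ia+S) = (9.605)²/(9.605+15.873) = 915486049/252809550 ≈ 3.621 in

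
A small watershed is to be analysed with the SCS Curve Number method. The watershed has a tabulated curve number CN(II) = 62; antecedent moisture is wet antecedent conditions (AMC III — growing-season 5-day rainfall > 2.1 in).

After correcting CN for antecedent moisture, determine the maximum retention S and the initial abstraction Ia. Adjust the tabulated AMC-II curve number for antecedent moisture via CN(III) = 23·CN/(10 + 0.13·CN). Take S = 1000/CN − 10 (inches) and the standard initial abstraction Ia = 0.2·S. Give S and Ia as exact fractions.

Adjust CN=62 to AMC III: 23·62/(10 + 0.13·62) → 1426 ÷ (903/50) = 71300/903 ≈ 78.959
S = 1000/(71300/903) − 10 = 1900/713 in ≈ 2.665 in
Initial abstraction Ia = S/5 = (1900/713)/5 = 380/713 ≈ 0.533 in

S = 1900/713 in ≈ 2.665 in; Ia = 380/713 in ≈ 0.533 in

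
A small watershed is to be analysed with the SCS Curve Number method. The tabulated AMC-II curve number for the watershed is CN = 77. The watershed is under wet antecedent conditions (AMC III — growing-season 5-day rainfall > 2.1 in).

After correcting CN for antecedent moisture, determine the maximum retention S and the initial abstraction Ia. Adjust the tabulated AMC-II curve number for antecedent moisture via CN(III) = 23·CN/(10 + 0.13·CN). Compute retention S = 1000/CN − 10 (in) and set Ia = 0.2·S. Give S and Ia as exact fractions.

Wet (AMC III): CN(III) = 23·77/(10 + 0.13·77) = 1771/(2001/100) = 7700/87 ≈ 88.506
Max retention: S = 1000/(7700/87) − 10 = 100/77 in (≈ 1.299 in)
Ia = 0.2·(100/77) = 20/77 in ≈ 0.260 in

S = 100/77 in ≈ 1.299 in; Ia = 20/77 in ≈ 0.260 in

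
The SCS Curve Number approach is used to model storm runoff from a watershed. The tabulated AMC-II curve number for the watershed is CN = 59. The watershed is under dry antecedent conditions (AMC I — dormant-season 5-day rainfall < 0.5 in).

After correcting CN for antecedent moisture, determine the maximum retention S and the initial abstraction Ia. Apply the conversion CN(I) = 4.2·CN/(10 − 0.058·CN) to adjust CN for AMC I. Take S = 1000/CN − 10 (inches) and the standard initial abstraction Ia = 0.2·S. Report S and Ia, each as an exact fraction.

Adjust CN=59 to AMC I: 4.2·59/(10 − 0.058·59) → (1239/5) ÷ (3289/500) = 123900/3289 ≈ 37.671
S = 1000/(123900/3289) − 10 = 20500/1239 in ≈ 16.546 in
Ia = 0.2S: 0.2·16.546 = 3.309 in (exactly 4100/1239)

S = 20500/1239 in ≈ 16.546 in; Ia = 4100/1239 in ≈ 3.309 in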